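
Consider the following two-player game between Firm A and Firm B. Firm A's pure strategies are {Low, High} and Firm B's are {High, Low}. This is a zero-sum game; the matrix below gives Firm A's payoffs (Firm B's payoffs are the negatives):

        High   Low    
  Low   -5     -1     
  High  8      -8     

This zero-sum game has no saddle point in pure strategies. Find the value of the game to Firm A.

Firm B's mix must leave Firm A indifferent between Low and High.
  Firm A's payoff to Low: q·(-5) + (1−q)·(-1) = -4q - 1
  Firm A's payoff to High: q·8 + (1−q)·(-8) = 16q - 8
  -4q - 1 = 16q - 8  ⇒  -20q = -7  ⇒  q = 7/20.
The value is Firm A's expected payoff against this mix (using Low): (7/20)·(-5) + (13/20)·(-1) = -12/5.

v = -12/5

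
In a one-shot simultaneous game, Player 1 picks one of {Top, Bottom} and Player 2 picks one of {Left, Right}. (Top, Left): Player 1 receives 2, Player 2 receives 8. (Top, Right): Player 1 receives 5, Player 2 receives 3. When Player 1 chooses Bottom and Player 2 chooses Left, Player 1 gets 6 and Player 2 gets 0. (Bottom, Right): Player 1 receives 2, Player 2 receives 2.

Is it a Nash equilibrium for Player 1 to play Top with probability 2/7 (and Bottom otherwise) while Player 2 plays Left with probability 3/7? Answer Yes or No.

Yes

Check Player 2's indifference given Player 1's mix p = 2/7:
  payoff from Left = 16/7; payoff from Right = 16/7 — equal.
Check Player 1's indifference given Player 2's mix q = 3/7:
  payoff from Top = 26/7; payoff from Bottom = 26/7 — equal.
Both players are indifferent, so neither can profitably deviate.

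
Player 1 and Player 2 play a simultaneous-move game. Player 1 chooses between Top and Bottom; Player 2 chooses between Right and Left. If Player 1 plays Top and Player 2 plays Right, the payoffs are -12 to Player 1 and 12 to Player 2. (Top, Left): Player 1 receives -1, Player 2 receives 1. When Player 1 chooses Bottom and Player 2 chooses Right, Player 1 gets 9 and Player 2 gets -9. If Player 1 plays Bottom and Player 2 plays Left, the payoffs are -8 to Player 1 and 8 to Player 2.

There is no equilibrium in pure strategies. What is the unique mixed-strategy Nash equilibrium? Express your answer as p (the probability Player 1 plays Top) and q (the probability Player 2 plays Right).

In a mixed equilibrium Player 2 is indifferent between Right and Left; this condition fixes p.
  Player 2's payoff from Right: p·12 + (1−p)·(-9) = 21p - 9
  Player 2's payoff from Left: p·1 + (1−p)·8 = -7p + 8
  21p - 9 = -7p + 8  ⇒  28p = 17  ⇒  p = 17/28.
Player 1's indifference between Top and Bottom determines Player 2's mixing probability q:
  Player 1's payoff to Top: q·(-12) + (1−q)·(-1) = -11q - 1
  Player 1's payoff to Bottom: q·9 + (1−q)·(-8) = 17q - 8
  -11q - 1 = 17q - 8  ⇒  -28q = -7  ⇒  q = 1/4.

p = 17/28, q = 1/4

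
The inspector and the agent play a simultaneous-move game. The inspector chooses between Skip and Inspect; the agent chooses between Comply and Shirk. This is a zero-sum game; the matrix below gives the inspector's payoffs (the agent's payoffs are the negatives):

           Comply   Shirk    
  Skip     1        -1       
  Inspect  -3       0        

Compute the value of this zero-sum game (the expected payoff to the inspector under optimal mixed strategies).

The inspector's indifference between Skip and Inspect determines the agent's mixing probability q:
  the inspector's payoff from Skip: q·1 + (1−q)·(-1) = 2q - 1
  the inspector's payoff from Inspect: q·(-3) + (1−q)·0 = -3q
  2q - 1 = -3q  ⇒  5q = 1  ⇒  q = 1/5.
The value is the inspector's expected payoff against this mix (using Skip): (1/5)·1 + (4/5)·(-1) = -3/5.

v = -3/5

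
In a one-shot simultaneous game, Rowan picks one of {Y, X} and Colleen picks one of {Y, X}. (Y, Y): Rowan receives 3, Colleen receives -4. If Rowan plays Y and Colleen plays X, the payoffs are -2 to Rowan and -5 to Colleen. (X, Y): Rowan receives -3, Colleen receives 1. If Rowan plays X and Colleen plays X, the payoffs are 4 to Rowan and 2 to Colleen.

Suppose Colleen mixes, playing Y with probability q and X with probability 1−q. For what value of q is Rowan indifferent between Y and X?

q = 1/2

Set Rowan's expected payoff from Y equal to that from X:
  Rowan's payoff from Y: q·3 + (1−q)·(-2) = 5q - 2
  Rowan's payoff from X: q·(-3) + (1−q)·4 = -7q + 4
  5q - 2 = -7q + 4  ⇒  12q = 6  ⇒  q = 1/2.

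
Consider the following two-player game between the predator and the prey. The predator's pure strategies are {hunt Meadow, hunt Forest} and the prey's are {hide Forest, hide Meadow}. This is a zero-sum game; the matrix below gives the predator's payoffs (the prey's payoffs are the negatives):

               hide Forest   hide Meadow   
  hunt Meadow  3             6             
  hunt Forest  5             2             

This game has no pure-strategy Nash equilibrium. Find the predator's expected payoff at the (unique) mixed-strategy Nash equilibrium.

4

Set the predator's expected payoff from hunt Meadow equal to that from hunt Forest:
  the predator's payoff to hunt Meadow: q·3 + (1−q)·6 = -3q + 6
  the predator's payoff to hunt Forest: q·5 + (1−q)·2 = 3q + 2
  -3q + 6 = 3q + 2  ⇒  -6q = -4  ⇒  q = 2/3.
At equilibrium the predator is indifferent across rows, so the predator's payoff equals the payoff from hunt Meadow: (2/3)·3 + (1/3)·6 = 4.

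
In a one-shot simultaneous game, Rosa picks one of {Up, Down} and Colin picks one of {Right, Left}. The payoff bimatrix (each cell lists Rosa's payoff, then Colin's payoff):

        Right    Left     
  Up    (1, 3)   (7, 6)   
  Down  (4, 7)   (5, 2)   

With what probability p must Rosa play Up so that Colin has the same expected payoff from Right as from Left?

p = 5/8

For Colin to be willing to mix, Colin must be indifferent between Right and Left, which pins down Rosa's mix.
  Colin's expected payoff from Right: p·3 + (1−p)·7 = -4p + 7
  Colin's expected payoff from Left: p·6 + (1−p)·2 = 4p + 2
  -4p + 7 = 4p + 2  ⇒  -8p = -5  ⇒  p = 5/8.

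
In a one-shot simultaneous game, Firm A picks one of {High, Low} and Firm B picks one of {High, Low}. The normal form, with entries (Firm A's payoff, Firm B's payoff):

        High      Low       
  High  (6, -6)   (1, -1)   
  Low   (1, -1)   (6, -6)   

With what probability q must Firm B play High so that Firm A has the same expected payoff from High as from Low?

For Firm A to be willing to mix, Firm A must be indifferent between High and Low, which pins down Firm B's mix.
  Firm A's payoff to High: q·6 + (1−q)·1 = 5q + 1
  Firm A's payoff to Low: q·1 + (1−q)·6 = -5q + 6
  5q + 1 = -5q + 6  ⇒  10q = 5  ⇒  q = 1/2.

q = 1/2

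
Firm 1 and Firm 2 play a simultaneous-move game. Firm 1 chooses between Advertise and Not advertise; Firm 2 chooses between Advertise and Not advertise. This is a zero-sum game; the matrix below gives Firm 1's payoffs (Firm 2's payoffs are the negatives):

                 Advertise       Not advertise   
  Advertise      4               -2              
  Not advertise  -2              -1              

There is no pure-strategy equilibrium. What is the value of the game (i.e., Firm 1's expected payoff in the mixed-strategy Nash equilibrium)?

v = -8/7

For Firm 1 to be willing to mix, Firm 1 must be indifferent between Advertise and Not advertise, which pins down Firm 2's mix.
  Firm 1's payoff to Advertise: q·4 + (1−q)·(-2) = 6q - 2
  Firm 1's payoff to Not advertise: q·(-2) + (1−q)·(-1) = -q - 1
  6q - 2 = -q - 1  ⇒  7q = 1  ⇒  q = 1/7.
The value is Firm 1's expected payoff against this mix (using Advertise): (1/7)·4 + (6/7)·(-2) = -8/7.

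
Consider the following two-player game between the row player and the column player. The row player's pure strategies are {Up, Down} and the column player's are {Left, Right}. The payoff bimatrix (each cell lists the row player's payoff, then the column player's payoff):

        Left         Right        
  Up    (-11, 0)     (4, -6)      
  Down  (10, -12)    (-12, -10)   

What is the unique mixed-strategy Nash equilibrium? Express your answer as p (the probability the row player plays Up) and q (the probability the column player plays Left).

The row player's mix must leave the column player indifferent between Left and Right.
  the column player's expected payoff from Left: p·0 + (1−p)·(-12) = 12p - 12
  the column player's expected payoff from Right: p·(-6) + (1−p)·(-10) = 4p - 10
  12p - 12 = 4p - 10  ⇒  8p = 2  ⇒  p = 1/4.
Set the row player's expected payoff from Up equal to that from Down:
  the row player's payoff from Up: q·(-11) + (1−q)·4 = -15q + 4
  the row player's payoff from Down: q·10 + (1−q)·(-12) = 22q - 12
  -15q + 4 = 22q - 12  ⇒  -37q = -16  ⇒  q = 16/37.

p = 1/4, q = 16/37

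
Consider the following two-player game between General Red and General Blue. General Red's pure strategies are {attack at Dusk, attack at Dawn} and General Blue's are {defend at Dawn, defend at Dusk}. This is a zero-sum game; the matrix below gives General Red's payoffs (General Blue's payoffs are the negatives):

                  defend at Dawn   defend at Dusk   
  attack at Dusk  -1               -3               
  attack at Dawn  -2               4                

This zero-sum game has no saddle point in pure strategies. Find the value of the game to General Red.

For General Red to be willing to mix, General Red must be indifferent between attack at Dusk and attack at Dawn, which pins down General Blue's mix.
  General Red's payoff to attack at Dusk: q·(-1) + (1−q)·(-3) = 2q - 3
  General Red's payoff to attack at Dawn: q·(-2) + (1−q)·4 = -6q + 4
  2q - 3 = -6q + 4  ⇒  8q = 7  ⇒  q = 7/8.
The value is General Red's expected payoff against this mix (using attack at Dusk): (7/8)·(-1) + (1/8)·(-3) = -5/4.

v = -5/4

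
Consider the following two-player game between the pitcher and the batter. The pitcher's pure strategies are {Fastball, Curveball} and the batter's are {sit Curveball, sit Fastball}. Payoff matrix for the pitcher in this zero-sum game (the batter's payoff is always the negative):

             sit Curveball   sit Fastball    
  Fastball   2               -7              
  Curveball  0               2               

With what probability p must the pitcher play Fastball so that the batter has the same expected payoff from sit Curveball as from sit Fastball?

The pitcher's mix must leave the batter indifferent between sit Curveball and sit Fastball.
  the batter's payoff to sit Curveball: p·(-2) + (1−p)·0 = -2p
  the batter's payoff to sit Fastball: p·7 + (1−p)·(-2) = 9p - 2
  -2p = 9p - 2  ⇒  -11p = -2  ⇒  p = 2/11.

p = 2/11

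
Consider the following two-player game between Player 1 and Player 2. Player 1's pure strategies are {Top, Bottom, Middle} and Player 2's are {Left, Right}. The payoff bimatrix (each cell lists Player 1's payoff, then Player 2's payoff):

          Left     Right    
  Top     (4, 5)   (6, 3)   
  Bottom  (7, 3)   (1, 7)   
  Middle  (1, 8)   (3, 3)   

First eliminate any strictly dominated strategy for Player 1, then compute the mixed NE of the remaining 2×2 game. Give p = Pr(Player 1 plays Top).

Player 1's strategy Middle is strictly dominated by Top: 4 > 1 and 6 > 3. Eliminate Middle.
Player 2's indifference between Left and Right determines Player 1's mixing probability p:
  Player 2's expected payoff from Left: p·5 + (1−p)·3 = 2p + 3
  Player 2's expected payoff from Right: p·3 + (1−p)·7 = -4p + 7
  2p + 3 = -4p + 7  ⇒  6p = 4  ⇒  p = 2/3.

p = 2/3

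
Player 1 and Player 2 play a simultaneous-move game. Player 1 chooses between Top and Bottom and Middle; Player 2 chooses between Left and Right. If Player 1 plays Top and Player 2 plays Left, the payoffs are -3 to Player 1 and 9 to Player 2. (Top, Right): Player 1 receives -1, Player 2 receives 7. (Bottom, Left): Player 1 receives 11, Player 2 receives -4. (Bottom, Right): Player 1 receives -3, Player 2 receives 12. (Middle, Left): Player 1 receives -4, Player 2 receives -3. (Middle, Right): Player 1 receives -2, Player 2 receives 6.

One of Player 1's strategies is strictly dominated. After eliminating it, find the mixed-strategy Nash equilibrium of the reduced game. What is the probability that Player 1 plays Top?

p = 8/9

Player 1's strategy Middle is strictly dominated by Top: -3 > -4 and -1 > -2. Eliminate Middle.
For Player 2 to be willing to mix, Player 2 must be indifferent between Left and Right, which pins down Player 1's mix.
  Player 2's payoff from Left: p·9 + (1−p)·(-4) = 13p - 4
  Player 2's payoff from Right: p·7 + (1−p)·12 = -5p + 12
  13p - 4 = -5p + 12  ⇒  18p = 16  ⇒  p = 8/9.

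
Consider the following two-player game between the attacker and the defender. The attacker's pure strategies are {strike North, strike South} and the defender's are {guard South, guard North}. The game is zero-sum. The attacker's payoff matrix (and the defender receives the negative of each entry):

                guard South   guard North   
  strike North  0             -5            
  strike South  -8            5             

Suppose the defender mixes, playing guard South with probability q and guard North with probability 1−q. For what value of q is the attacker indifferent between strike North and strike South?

q = 5/9

For the attacker to be willing to mix, the attacker must be indifferent between strike North and strike South, which pins down the defender's mix.
  the attacker's payoff from strike North: q·0 + (1−q)·(-5) = 5q - 5
  the attacker's payoff from strike South: q·(-8) + (1−q)·5 = -13q + 5
  5q - 5 = -13q + 5  ⇒  18q = 10  ⇒  q = 5/9.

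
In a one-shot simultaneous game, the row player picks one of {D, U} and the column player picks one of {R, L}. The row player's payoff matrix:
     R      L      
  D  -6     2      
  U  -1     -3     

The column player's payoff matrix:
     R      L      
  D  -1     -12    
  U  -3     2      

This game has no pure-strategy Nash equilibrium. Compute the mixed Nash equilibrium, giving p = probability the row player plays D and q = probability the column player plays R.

p = 5/16, q = 1/2

In a mixed equilibrium the column player is indifferent between R and L; this condition fixes p.
  the column player's payoff to R: p·(-1) + (1−p)·(-3) = 2p - 3
  the column player's payoff to L: p·(-12) + (1−p)·2 = -14p + 2
  2p - 3 = -14p + 2  ⇒  16p = 5  ⇒  p = 5/16.
The row player's indifference between D and U determines the column player's mixing probability q:
  the row player's expected payoff from D: q·(-6) + (1−q)·2 = -8q + 2
  the row player's expected payoff from U: q·(-1) + (1−q)·(-3) = 2q - 3
  -8q + 2 = 2q - 3  ⇒  -10q = -5  ⇒  q = 1/2.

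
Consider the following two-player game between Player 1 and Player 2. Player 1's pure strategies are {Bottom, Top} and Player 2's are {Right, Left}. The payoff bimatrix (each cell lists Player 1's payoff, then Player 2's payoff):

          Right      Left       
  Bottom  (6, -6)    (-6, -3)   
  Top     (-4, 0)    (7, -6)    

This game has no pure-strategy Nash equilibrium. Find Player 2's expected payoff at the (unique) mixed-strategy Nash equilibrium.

Set Player 2's expected payoff from Right equal to that from Left:
  Player 2's payoff from Right: p·(-6) + (1−p)·0 = -6p
  Player 2's payoff from Left: p·(-3) + (1−p)·(-6) = 3p - 6
  -6p = 3p - 6  ⇒  -9p = -6  ⇒  p = 2/3.
At equilibrium Player 2 is indifferent across columns, so Player 2's payoff equals the payoff from Right: (2/3)·(-6) + (1/3)·0 = -4.

-4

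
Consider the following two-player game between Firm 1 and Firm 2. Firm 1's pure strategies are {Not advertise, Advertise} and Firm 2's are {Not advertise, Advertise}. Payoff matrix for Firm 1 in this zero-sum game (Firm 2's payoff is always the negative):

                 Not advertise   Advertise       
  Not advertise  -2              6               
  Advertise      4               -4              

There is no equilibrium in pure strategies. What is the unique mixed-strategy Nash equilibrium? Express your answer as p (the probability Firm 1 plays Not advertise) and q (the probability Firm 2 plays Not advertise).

For Firm 2 to be willing to mix, Firm 2 must be indifferent between Not advertise and Advertise, which pins down Firm 1's mix.
  Firm 2's payoff from Not advertise: p·2 + (1−p)·(-4) = 6p - 4
  Firm 2's payoff from Advertise: p·(-6) + (1−p)·4 = -10p + 4
  6p - 4 = -10p + 4  ⇒  16p = 8  ⇒  p = 1/2.
In a mixed equilibrium Firm 1 is indifferent between Not advertise and Advertise; this condition fixes q.
  Firm 1's payoff from Not advertise: q·(-2) + (1−q)·6 = -8q + 6
  Firm 1's payoff from Advertise: q·4 + (1−q)·(-4) = 8q - 4
  -8q + 6 = 8q - 4  ⇒  -16q = -10  ⇒  q = 5/8.

p = 1/2, q = 5/8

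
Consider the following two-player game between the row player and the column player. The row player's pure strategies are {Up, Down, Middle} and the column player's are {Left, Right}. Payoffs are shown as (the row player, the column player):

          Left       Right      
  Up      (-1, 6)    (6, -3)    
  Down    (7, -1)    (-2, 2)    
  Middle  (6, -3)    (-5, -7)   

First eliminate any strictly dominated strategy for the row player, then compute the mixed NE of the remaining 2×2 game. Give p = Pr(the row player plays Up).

p = 1/4

The row player's strategy Middle is strictly dominated by Down: 7 > 6 and -2 > -5. Eliminate Middle.
For the column player to be willing to mix, the column player must be indifferent between Left and Right, which pins down the row player's mix.
  the column player's payoff from Left: p·6 + (1−p)·(-1) = 7p - 1
  the column player's payoff from Right: p·(-3) + (1−p)·2 = -5p + 2
  7p - 1 = -5p + 2  ⇒  12p = 3  ⇒  p = 1/4.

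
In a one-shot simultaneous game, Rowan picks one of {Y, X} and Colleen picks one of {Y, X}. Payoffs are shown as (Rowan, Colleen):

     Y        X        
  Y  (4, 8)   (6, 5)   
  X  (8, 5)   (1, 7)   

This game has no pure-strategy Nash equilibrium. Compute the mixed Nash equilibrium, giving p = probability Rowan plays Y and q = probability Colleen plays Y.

p = 2/5, q = 5/9

Rowan's mix must leave Colleen indifferent between Y and X.
  Colleen's expected payoff from Y: p·8 + (1−p)·5 = 3p + 5
  Colleen's expected payoff from X: p·5 + (1−p)·7 = -2p + 7
  3p + 5 = -2p + 7  ⇒  5p = 2  ⇒  p = 2/5.
Rowan's indifference between Y and X determines Colleen's mixing probability q:
  Rowan's expected payoff from Y: q·4 + (1−q)·6 = -2q + 6
  Rowan's expected payoff from X: q·8 + (1−q)·1 = 7q + 1
  -2q + 6 = 7q + 1  ⇒  -9q = -5  ⇒  q = 5/9.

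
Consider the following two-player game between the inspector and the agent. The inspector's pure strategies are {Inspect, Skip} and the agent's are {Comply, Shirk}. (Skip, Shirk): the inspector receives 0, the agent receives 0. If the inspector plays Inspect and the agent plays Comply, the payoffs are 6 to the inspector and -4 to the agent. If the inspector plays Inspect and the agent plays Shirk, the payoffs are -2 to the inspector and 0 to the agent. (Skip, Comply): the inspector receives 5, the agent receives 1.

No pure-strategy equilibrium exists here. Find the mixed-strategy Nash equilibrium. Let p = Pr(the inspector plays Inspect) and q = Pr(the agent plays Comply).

The inspector's mix must leave the agent indifferent between Comply and Shirk.
  the agent's expected payoff from Comply: p·(-4) + (1−p)·1 = -5p + 1
  the agent's expected payoff from Shirk: p·0 + (1−p)·0 = 0
  -5p + 1 = 0  ⇒  -5p = -1  ⇒  p = 1/5.
In a mixed equilibrium the inspector is indifferent between Inspect and Skip; this condition fixes q.
  the inspector's payoff from Inspect: q·6 + (1−q)·(-2) = 8q - 2
  the inspector's payoff from Skip: q·5 + (1−q)·0 = 5q
  8q - 2 = 5q  ⇒  3q = 2  ⇒  q = 2/3.

p = 1/5, q = 2/3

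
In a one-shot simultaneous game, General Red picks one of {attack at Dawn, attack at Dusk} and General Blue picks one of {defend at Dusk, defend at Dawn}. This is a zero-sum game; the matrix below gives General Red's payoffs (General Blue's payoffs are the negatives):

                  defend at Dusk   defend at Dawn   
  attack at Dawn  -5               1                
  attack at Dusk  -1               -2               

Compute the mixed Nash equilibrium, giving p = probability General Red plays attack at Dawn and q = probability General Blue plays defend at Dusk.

p = 1/7, q = 3/7

For General Blue to be willing to mix, General Blue must be indifferent between defend at Dusk and defend at Dawn, which pins down General Red's mix.
  General Blue's expected payoff from defend at Dusk: p·5 + (1−p)·1 = 4p + 1
  General Blue's expected payoff from defend at Dawn: p·(-1) + (1−p)·2 = -3p + 2
  4p + 1 = -3p + 2  ⇒  7p = 1  ⇒  p = 1/7.
General Red's indifference between attack at Dawn and attack at Dusk determines General Blue's mixing probability q:
  General Red's expected payoff from attack at Dawn: q·(-5) + (1−q)·1 = -6q + 1
  General Red's expected payoff from attack at Dusk: q·(-1) + (1−q)·(-2) = q - 2
  -6q + 1 = q - 2  ⇒  -7q = -3  ⇒  q = 3/7.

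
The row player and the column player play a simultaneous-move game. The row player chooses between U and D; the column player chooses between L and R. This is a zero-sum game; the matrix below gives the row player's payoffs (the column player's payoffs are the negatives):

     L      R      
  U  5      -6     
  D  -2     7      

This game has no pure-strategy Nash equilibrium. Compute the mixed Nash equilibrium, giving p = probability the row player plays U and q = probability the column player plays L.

p = 9/20, q = 13/20

The column player's indifference between L and R determines the row player's mixing probability p:
  the column player's payoff to L: p·(-5) + (1−p)·2 = -7p + 2
  the column player's payoff to R: p·6 + (1−p)·(-7) = 13p - 7
  -7p + 2 = 13p - 7  ⇒  -20p = -9  ⇒  p = 9/20.
The column player's mix must leave the row player indifferent between U and D.
  the row player's expected payoff from U: q·5 + (1−q)·(-6) = 11q - 6
  the row player's expected payoff from D: q·(-2) + (1−q)·7 = -9q + 7
  11q - 6 = -9q + 7  ⇒  20q = 13  ⇒  q = 13/20.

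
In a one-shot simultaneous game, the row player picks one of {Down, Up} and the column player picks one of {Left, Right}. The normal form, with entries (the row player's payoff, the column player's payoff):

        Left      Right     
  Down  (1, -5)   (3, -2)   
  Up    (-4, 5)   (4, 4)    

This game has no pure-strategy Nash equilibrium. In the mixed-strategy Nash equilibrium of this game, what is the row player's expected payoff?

The row player's indifference between Down and Up determines the column player's mixing probability q:
  the row player's payoff from Down: q·1 + (1−q)·3 = -2q + 3
  the row player's payoff from Up: q·(-4) + (1−q)·4 = -8q + 4
  -2q + 3 = -8q + 4  ⇒  6q = 1  ⇒  q = 1/6.
At equilibrium the row player is indifferent across rows, so the row player's payoff equals the payoff from Down: (1/6)·1 + (5/6)·3 = 8/3.

8/3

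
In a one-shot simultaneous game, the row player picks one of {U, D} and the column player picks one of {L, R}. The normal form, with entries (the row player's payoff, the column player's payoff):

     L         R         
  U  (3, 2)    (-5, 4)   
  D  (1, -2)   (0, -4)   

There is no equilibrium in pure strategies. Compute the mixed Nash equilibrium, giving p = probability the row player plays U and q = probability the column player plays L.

The row player's mix must leave the column player indifferent between L and R.
  the column player's payoff to L: p·2 + (1−p)·(-2) = 4p - 2
  the column player's payoff to R: p·4 + (1−p)·(-4) = 8p - 4
  4p - 2 = 8p - 4  ⇒  -4p = -2  ⇒  p = 1/2.
The row player's indifference between U and D determines the column player's mixing probability q:
  the row player's payoff from U: q·3 + (1−q)·(-5) = 8q - 5
  the row player's payoff from D: q·1 + (1−q)·0 = q
  8q - 5 = q  ⇒  7q = 5  ⇒  q = 5/7.

p = 1/2, q = 5/7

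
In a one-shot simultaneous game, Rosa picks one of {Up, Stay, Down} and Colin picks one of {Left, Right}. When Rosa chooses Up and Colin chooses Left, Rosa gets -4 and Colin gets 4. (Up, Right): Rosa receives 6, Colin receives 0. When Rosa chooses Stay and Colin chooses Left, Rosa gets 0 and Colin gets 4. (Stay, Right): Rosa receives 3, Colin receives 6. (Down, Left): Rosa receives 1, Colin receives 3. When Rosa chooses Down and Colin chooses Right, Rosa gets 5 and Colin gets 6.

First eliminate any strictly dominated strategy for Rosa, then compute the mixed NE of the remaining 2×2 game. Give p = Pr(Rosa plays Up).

p = 3/7

Rosa's strategy Stay is strictly dominated by Down: 1 > 0 and 5 > 3. Eliminate Stay.
Rosa's mix must leave Colin indifferent between Left and Right.
  Colin's expected payoff from Left: p·4 + (1−p)·3 = p + 3
  Colin's expected payoff from Right: p·0 + (1−p)·6 = -6p + 6
  p + 3 = -6p + 6  ⇒  7p = 3  ⇒  p = 3/7.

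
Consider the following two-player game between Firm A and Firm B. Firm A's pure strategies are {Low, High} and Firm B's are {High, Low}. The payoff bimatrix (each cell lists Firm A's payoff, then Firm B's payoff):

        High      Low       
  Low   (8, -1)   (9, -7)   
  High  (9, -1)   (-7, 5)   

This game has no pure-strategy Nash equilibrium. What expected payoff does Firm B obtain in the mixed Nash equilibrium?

Firm B's indifference between High and Low determines Firm A's mixing probability p:
  Firm B's payoff from High: p·(-1) + (1−p)·(-1) = -1
  Firm B's payoff from Low: p·(-7) + (1−p)·5 = -12p + 5
  -1 = -12p + 5  ⇒  12p = 6  ⇒  p = 1/2.
At equilibrium Firm B is indifferent across columns, so Firm B's payoff equals the payoff from High: (1/2)·(-1) + (1/2)·(-1) = -1.

-1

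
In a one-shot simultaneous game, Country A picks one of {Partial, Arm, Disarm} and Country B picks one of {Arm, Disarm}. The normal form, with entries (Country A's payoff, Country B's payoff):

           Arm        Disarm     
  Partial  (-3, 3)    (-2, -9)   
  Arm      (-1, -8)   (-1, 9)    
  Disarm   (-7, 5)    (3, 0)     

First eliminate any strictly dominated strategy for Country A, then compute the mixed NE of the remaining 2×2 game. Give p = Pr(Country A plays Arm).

Country A's strategy Partial is strictly dominated by Arm: -1 > -3 and -1 > -2. Eliminate Partial.
Country B's indifference between Arm and Disarm determines Country A's mixing probability p:
  Country B's payoff from Arm: p·(-8) + (1−p)·5 = -13p + 5
  Country B's payoff from Disarm: p·9 + (1−p)·0 = 9p
  -13p + 5 = 9p  ⇒  -22p = -5  ⇒  p = 5/22.

p = 5/22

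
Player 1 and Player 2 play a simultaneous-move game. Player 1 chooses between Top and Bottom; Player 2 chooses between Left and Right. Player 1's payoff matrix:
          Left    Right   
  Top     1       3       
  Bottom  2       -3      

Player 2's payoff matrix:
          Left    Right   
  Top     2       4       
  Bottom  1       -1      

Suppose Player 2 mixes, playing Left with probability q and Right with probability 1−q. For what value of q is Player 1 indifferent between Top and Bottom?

Set Player 1's expected payoff from Top equal to that from Bottom:
  Player 1's payoff to Top: q·1 + (1−q)·3 = -2q + 3
  Player 1's payoff to Bottom: q·2 + (1−q)·(-3) = 5q - 3
  -2q + 3 = 5q - 3  ⇒  -7q = -6  ⇒  q = 6/7.

q = 6/7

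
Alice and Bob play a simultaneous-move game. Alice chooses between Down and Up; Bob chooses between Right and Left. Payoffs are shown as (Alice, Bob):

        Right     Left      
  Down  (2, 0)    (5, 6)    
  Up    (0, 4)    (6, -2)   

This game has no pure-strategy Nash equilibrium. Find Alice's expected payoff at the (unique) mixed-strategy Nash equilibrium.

Alice's indifference between Down and Up determines Bob's mixing probability q:
  Alice's payoff to Down: q·2 + (1−q)·5 = -3q + 5
  Alice's payoff to Up: q·0 + (1−q)·6 = -6q + 6
  -3q + 5 = -6q + 6  ⇒  3q = 1  ⇒  q = 1/3.
At equilibrium Alice is indifferent across rows, so Alice's payoff equals the payoff from Down: (1/3)·2 + (2/3)·5 = 4.

4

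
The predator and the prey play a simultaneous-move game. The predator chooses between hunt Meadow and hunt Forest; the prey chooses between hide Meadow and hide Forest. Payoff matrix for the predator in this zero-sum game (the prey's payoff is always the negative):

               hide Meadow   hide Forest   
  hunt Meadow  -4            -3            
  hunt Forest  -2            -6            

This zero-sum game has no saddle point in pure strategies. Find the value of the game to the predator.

v = -18/5

For the predator to be willing to mix, the predator must be indifferent between hunt Meadow and hunt Forest, which pins down the prey's mix.
  the predator's expected payoff from hunt Meadow: q·(-4) + (1−q)·(-3) = -q - 3
  the predator's expected payoff from hunt Forest: q·(-2) + (1−q)·(-6) = 4q - 6
  -q - 3 = 4q - 6  ⇒  -5q = -3  ⇒  q = 3/5.
The value is the predator's expected payoff against this mix (using hunt Meadow): (3/5)·(-4) + (2/5)·(-3) = -18/5.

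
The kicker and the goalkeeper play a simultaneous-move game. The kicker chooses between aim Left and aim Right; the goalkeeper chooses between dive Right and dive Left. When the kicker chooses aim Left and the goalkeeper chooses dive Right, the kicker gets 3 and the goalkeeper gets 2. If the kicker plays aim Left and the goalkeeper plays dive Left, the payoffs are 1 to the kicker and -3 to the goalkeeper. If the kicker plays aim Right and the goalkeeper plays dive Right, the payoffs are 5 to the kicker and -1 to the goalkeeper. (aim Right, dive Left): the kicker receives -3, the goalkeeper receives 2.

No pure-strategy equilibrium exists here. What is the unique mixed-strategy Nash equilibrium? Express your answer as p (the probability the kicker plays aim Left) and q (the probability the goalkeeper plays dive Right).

The goalkeeper's indifference between dive Right and dive Left determines the kicker's mixing probability p:
  the goalkeeper's payoff to dive Right: p·2 + (1−p)·(-1) = 3p - 1
  the goalkeeper's payoff to dive Left: p·(-3) + (1−p)·2 = -5p + 2
  3p - 1 = -5p + 2  ⇒  8p = 3  ⇒  p = 3/8.
The goalkeeper's mix must leave the kicker indifferent between aim Left and aim Right.
  the kicker's payoff from aim Left: q·3 + (1−q)·1 = 2q + 1
  the kicker's payoff from aim Right: q·5 + (1−q)·(-3) = 8q - 3
  2q + 1 = 8q - 3  ⇒  -6q = -4  ⇒  q = 2/3.

p = 3/8, q = 2/3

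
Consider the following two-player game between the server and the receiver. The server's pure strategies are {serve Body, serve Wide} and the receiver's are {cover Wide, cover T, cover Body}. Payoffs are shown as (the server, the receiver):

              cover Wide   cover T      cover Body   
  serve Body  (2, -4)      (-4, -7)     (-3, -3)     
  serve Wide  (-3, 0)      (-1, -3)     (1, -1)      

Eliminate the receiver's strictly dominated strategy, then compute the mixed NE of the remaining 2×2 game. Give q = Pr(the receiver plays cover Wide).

q = 4/9

The receiver's strategy cover T is strictly dominated by cover Wide: -4 > -7 and 0 > -3. Eliminate cover T.
Set the server's expected payoff from serve Body equal to that from serve Wide:
  the server's payoff to serve Body: q·2 + (1−q)·(-3) = 5q - 3
  the server's payoff to serve Wide: q·(-3) + (1−q)·1 = -4q + 1
  5q - 3 = -4q + 1  ⇒  9q = 4  ⇒  q = 4/9.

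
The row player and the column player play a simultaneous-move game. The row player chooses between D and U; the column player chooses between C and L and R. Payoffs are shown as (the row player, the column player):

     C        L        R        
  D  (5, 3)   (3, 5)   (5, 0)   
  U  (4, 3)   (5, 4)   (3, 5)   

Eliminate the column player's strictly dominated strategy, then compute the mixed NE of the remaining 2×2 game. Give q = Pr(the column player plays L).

The column player's strategy C is strictly dominated by L: 5 > 3 and 4 > 3. Eliminate C.
The column player's mix must leave the row player indifferent between D and U.
  the row player's payoff from D: q·3 + (1−q)·5 = -2q + 5
  the row player's payoff from U: q·5 + (1−q)·3 = 2q + 3
  -2q + 5 = 2q + 3  ⇒  -4q = -2  ⇒  q = 1/2.

q = 1/2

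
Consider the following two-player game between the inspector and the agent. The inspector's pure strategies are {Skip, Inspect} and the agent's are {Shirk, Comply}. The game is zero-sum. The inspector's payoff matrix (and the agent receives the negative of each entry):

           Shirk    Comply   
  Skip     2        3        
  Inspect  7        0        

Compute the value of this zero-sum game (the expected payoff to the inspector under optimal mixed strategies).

v = 21/8

Set the inspector's expected payoff from Skip equal to that from Inspect:
  the inspector's payoff to Skip: q·2 + (1−q)·3 = -q + 3
  the inspector's payoff to Inspect: q·7 + (1−q)·0 = 7q
  -q + 3 = 7q  ⇒  -8q = -3  ⇒  q = 3/8.
The value is the inspector's expected payoff against this mix (using Skip): (3/8)·2 + (5/8)·3 = 21/8.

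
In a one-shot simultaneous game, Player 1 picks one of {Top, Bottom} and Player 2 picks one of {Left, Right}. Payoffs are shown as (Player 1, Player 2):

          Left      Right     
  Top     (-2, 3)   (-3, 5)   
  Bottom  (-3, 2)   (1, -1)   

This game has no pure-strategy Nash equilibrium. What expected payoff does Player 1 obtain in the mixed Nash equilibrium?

Player 2's mix must leave Player 1 indifferent between Top and Bottom.
  Player 1's expected payoff from Top: q·(-2) + (1−q)·(-3) = q - 3
  Player 1's expected payoff from Bottom: q·(-3) + (1−q)·1 = -4q + 1
  q - 3 = -4q + 1  ⇒  5q = 4  ⇒  q = 4/5.
At equilibrium Player 1 is indifferent across rows, so Player 1's payoff equals the payoff from Top: (4/5)·(-2) + (1/5)·(-3) = -11/5.

-11/5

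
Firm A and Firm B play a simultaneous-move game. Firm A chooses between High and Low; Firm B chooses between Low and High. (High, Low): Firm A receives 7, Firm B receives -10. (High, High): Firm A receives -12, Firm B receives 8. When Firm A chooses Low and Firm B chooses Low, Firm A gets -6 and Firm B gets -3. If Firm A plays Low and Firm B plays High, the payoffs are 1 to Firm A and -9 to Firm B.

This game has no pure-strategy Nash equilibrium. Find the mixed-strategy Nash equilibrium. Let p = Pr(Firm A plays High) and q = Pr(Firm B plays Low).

p = 1/4, q = 1/2

For Firm B to be willing to mix, Firm B must be indifferent between Low and High, which pins down Firm A's mix.
  Firm B's payoff to Low: p·(-10) + (1−p)·(-3) = -7p - 3
  Firm B's payoff to High: p·8 + (1−p)·(-9) = 17p - 9
  -7p - 3 = 17p - 9  ⇒  -24p = -6  ⇒  p = 1/4.
Firm B's mix must leave Firm A indifferent between High and Low.
  Firm A's expected payoff from High: q·7 + (1−q)·(-12) = 19q - 12
  Firm A's expected payoff from Low: q·(-6) + (1−q)·1 = -7q + 1
  19q - 12 = -7q + 1  ⇒  26q = 13  ⇒  q = 1/2.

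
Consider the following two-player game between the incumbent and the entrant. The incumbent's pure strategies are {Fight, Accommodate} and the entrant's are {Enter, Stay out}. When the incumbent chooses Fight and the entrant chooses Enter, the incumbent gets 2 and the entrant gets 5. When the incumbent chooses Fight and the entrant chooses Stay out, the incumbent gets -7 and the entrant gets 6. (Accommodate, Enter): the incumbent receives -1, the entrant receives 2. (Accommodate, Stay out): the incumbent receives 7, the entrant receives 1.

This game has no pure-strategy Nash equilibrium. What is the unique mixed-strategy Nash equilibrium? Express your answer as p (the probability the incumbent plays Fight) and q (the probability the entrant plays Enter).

For the entrant to be willing to mix, the entrant must be indifferent between Enter and Stay out, which pins down the incumbent's mix.
  the entrant's payoff from Enter: p·5 + (1−p)·2 = 3p + 2
  the entrant's payoff from Stay out: p·6 + (1−p)·1 = 5p + 1
  3p + 2 = 5p + 1  ⇒  -2p = -1  ⇒  p = 1/2.
The entrant's mix must leave the incumbent indifferent between Fight and Accommodate.
  the incumbent's expected payoff from Fight: q·2 + (1−q)·(-7) = 9q - 7
  the incumbent's expected payoff from Accommodate: q·(-1) + (1−q)·7 = -8q + 7
  9q - 7 = -8q + 7  ⇒  17q = 14  ⇒  q = 14/17.

p = 1/2, q = 14/17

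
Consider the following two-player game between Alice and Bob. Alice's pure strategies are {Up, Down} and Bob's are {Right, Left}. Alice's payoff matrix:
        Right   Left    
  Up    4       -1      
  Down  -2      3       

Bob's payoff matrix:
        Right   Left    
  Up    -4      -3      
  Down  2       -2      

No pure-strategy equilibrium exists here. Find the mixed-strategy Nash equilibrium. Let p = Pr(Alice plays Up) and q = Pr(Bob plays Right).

p = 4/5, q = 2/5

Bob's indifference between Right and Left determines Alice's mixing probability p:
  Bob's payoff from Right: p·(-4) + (1−p)·2 = -6p + 2
  Bob's payoff from Left: p·(-3) + (1−p)·(-2) = -p - 2
  -6p + 2 = -p - 2  ⇒  -5p = -4  ⇒  p = 4/5.
For Alice to be willing to mix, Alice must be indifferent between Up and Down, which pins down Bob's mix.
  Alice's payoff from Up: q·4 + (1−q)·(-1) = 5q - 1
  Alice's payoff from Down: q·(-2) + (1−q)·3 = -5q + 3
  5q - 1 = -5q + 3  ⇒  10q = 4  ⇒  q = 2/5.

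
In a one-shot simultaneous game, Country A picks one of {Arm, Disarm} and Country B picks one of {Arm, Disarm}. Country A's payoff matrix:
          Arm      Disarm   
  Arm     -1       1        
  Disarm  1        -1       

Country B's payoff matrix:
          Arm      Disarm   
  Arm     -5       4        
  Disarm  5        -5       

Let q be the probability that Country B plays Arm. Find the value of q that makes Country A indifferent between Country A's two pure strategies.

Country B's mix must leave Country A indifferent between Arm and Disarm.
  Country A's expected payoff from Arm: q·(-1) + (1−q)·1 = -2q + 1
  Country A's expected payoff from Disarm: q·1 + (1−q)·(-1) = 2q - 1
  -2q + 1 = 2q - 1  ⇒  -4q = -2  ⇒  q = 1/2.

q = 1/2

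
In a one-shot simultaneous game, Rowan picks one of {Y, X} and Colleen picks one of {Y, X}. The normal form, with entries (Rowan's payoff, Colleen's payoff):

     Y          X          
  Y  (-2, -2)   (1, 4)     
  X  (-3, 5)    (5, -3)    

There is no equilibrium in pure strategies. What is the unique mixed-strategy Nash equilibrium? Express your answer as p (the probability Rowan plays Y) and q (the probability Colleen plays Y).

Colleen's indifference between Y and X determines Rowan's mixing probability p:
  Colleen's expected payoff from Y: p·(-2) + (1−p)·5 = -7p + 5
  Colleen's expected payoff from X: p·4 + (1−p)·(-3) = 7p - 3
  -7p + 5 = 7p - 3  ⇒  -14p = -8  ⇒  p = 4/7.
For Rowan to be willing to mix, Rowan must be indifferent between Y and X, which pins down Colleen's mix.
  Rowan's payoff from Y: q·(-2) + (1−q)·1 = -3q + 1
  Rowan's payoff from X: q·(-3) + (1−q)·5 = -8q + 5
  -3q + 1 = -8q + 5  ⇒  5q = 4  ⇒  q = 4/5.

p = 4/7, q = 4/5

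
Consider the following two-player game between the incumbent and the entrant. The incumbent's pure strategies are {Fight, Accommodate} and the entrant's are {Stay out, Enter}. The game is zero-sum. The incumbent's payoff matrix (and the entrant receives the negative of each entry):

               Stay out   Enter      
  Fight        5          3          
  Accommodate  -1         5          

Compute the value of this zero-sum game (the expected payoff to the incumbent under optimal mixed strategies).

v = 7/2

In a mixed equilibrium the incumbent is indifferent between Fight and Accommodate; this condition fixes q.
  the incumbent's payoff from Fight: q·5 + (1−q)·3 = 2q + 3
  the incumbent's payoff from Accommodate: q·(-1) + (1−q)·5 = -6q + 5
  2q + 3 = -6q + 5  ⇒  8q = 2  ⇒  q = 1/4.
The value is the incumbent's expected payoff against this mix (using Fight): (1/4)·5 + (3/4)·3 = 7/2.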